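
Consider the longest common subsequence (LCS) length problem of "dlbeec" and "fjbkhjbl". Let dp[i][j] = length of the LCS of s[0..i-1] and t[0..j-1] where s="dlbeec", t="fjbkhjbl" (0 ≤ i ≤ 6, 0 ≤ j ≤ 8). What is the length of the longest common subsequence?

1

   ''  f  j  b  k  h  j  b  l
''  0  0  0  0  0  0  0  0  0
 d  0  0  0  0  0  0  0  0  0
 l  0  0  0  0  0  0  0  0  1
 b  0  0  0  1  1  1  1  1  1
 e  0  0  0  1  1  1  1  1  1
 e  0  0  0  1  1  1  1  1  1
 c  0  0  0  1  1  1  1  1  1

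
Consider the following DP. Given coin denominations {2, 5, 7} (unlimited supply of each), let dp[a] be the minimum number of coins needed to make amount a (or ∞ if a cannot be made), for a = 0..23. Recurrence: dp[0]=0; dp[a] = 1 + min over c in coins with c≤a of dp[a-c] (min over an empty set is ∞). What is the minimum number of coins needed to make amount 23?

 a  0  1  2  3  4  5  6  7  8  9 10 11 12 13 14 15 16 17 18 19 20 21 22 23
dp  0  -  1  -  2  1  3  1  4  2  2  3  2  4  2  3  3  3  4  3  4  3  4  4
(- denotes ∞ / unreachable)

4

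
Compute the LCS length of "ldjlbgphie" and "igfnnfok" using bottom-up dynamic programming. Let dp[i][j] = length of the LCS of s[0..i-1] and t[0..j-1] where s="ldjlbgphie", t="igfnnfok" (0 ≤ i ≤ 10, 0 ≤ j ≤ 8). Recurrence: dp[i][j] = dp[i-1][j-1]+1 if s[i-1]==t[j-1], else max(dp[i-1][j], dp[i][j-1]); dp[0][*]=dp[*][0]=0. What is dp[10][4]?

1

   ''  i  g  f  n  n  f  o  k
''  0  0  0  0  0  0  0  0  0
 l  0  0  0  0  0  0  0  0  0
 d  0  0  0  0  0  0  0  0  0
 j  0  0  0  0  0  0  0  0  0
 l  0  0  0  0  0  0  0  0  0
 b  0  0  0  0  0  0  0  0  0
 g  0  0  1  1  1  1  1  1  1
 p  0  0  1  1  1  1  1  1  1
 h  0  0  1  1  1  1  1  1  1
 i  0  1  1  1  1  1  1  1  1
 e  0  1  1  1  1  1  1  1  1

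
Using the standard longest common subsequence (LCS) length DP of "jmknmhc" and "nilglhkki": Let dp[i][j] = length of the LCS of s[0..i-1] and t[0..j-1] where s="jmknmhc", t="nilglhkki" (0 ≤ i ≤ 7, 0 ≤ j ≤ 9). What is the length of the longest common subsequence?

   ''  n  i  l  g  l  h  k  k  i
''  0  0  0  0  0  0  0  0  0  0
 j  0  0  0  0  0  0  0  0  0  0
 m  0  0  0  0  0  0  0  0  0  0
 k  0  0  0  0  0  0  0  1  1  1
 n  0  1  1  1  1  1  1  1  1  1
 m  0  1  1  1  1  1  1  1  1  1
 h  0  1  1  1  1  1  2  2  2  2
 c  0  1  1  1  1  1  2  2  2  2

2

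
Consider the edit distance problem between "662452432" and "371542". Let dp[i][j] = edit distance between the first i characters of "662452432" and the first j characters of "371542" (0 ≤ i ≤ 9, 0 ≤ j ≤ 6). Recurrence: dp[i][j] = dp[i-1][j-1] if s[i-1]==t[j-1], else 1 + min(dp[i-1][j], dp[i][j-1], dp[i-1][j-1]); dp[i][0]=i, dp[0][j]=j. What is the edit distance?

   ''  3  7  1  5  4  2
''  0  1  2  3  4  5  6
 6  1  1  2  3  4  5  6
 6  2  2  2  3  4  5  6
 2  3  3  3  3  4  5  5
 4  4  4  4  4  4  4  5
 5  5  5  5  5  4  5  5
 2  6  6  6  6  5  5  5
 4  7  7  7  7  6  5  6
 3  8  7  8  8  7  6  6
 2  9  8  8  9  8  7  6

6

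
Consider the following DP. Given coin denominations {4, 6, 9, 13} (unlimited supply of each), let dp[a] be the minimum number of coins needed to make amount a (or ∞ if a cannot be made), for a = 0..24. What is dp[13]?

1

 a  0  1  2  3  4  5  6  7  8  9 10 11 12 13 14 15 16 17 18 19 20 21 22 23 24
dp  0  -  -  -  1  -  1  -  2  1  2  -  2  1  3  2  3  2  2  2  4  3  2  3  3
(- denotes ∞ / unreachable)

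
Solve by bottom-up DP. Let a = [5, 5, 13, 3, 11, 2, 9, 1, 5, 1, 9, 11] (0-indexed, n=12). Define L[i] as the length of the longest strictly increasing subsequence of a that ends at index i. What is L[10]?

   i    0    1    2    3    4    5    6    7    8    9   10   11
a[i]    5    5   13    3   11    2    9    1    5    1    9   11
L[i]    1    1    2    1    2    1    2    1    2    1    3    4

3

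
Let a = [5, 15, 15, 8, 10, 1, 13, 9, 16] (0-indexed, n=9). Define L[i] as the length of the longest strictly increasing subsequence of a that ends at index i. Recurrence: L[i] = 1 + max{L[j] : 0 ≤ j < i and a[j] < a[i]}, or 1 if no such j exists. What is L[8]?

5

   i    0    1    2    3    4    5    6    7    8
a[i]    5   15   15    8   10    1   13    9   16
L[i]    1    2    2    2    3    1    4    3    5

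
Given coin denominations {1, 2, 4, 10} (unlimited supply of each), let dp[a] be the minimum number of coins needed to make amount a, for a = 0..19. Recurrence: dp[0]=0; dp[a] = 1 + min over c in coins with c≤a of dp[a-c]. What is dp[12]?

2

 a  0  1  2  3  4  5  6  7  8  9 10 11 12 13 14 15 16 17 18 19
dp  0  1  1  2  1  2  2  3  2  3  1  2  2  3  2  3  3  4  3  4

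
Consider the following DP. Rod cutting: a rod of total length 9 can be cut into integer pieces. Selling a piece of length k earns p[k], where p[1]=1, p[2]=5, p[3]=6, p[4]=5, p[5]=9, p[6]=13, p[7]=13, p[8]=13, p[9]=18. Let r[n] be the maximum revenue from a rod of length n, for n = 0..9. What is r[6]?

   n    0    1    2    3    4    5    6    7    8    9
r[n]    0    1    5    6   10   11   15   16   20   21

15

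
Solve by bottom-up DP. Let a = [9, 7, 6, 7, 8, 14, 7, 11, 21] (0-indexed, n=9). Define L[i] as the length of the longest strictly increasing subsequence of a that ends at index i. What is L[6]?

   i    0    1    2    3    4    5    6    7    8
a[i]    9    7    6    7    8   14    7   11   21
L[i]    1    1    1    2    3    4    2    4    5

2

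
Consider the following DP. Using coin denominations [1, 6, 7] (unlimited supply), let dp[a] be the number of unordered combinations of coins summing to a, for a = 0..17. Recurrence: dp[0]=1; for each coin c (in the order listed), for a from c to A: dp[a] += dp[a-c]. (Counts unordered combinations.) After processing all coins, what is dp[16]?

after  coin     0     1     2     3     4     5     6     7     8     9    10    11    12    13    14    15    16    17
          1     1     1     1     1     1     1     1     1     1     1     1     1     1     1     1     1     1     1
          6     1     1     1     1     1     1     2     2     2     2     2     2     3     3     3     3     3     3
          7     1     1     1     1     1     1     2     3     3     3     3     3     4     5     6     6     6     6

6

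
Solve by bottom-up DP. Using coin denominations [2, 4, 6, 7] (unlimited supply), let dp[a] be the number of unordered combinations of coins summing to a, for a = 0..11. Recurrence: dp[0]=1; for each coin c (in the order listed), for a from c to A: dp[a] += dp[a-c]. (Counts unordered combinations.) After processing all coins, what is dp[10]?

after  coin     0     1     2     3     4     5     6     7     8     9    10    11
          2     1     0     1     0     1     0     1     0     1     0     1     0
          4     1     0     1     0     2     0     2     0     3     0     3     0
          6     1     0     1     0     2     0     3     0     4     0     5     0
          7     1     0     1     0     2     0     3     1     4     1     5     2

5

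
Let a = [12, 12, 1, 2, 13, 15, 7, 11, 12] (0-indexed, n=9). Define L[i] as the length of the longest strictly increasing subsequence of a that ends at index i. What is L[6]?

   i    0    1    2    3    4    5    6    7    8
a[i]   12   12    1    2   13   15    7   11   12
L[i]    1    1    1    2    3    4    3    4    5

3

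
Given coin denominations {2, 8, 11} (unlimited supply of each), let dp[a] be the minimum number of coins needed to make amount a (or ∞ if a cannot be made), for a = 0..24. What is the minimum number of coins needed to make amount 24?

3

 a  0  1  2  3  4  5  6  7  8  9 10 11 12 13 14 15 16 17 18 19 20 21 22 23 24
dp  0  -  1  -  2  -  3  -  1  -  2  1  3  2  4  3  2  4  3  2  4  3  2  4  3
(- denotes ∞ / unreachable)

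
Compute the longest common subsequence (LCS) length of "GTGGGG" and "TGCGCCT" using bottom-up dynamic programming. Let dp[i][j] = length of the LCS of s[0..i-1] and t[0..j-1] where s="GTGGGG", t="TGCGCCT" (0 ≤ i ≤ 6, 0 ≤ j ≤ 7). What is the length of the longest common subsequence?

   ''  T  G  C  G  C  C  T
''  0  0  0  0  0  0  0  0
 G  0  0  1  1  1  1  1  1
 T  0  1  1  1  1  1  1  2
 G  0  1  2  2  2  2  2  2
 G  0  1  2  2  3  3  3  3
 G  0  1  2  2  3  3  3  3
 G  0  1  2  2  3  3  3  3

3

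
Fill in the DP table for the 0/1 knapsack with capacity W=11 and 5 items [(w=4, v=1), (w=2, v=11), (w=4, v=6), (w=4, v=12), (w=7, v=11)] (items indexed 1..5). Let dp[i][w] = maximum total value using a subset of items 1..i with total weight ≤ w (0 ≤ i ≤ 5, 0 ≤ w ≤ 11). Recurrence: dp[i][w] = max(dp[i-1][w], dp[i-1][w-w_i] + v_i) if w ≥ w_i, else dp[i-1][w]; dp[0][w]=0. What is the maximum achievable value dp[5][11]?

29

i\w   0   1   2   3   4   5   6   7   8   9  10  11
  0   0   0   0   0   0   0   0   0   0   0   0   0
  1   0   0   0   0   1   1   1   1   1   1   1   1
  2   0   0  11  11  11  11  12  12  12  12  12  12
  3   0   0  11  11  11  11  17  17  17  17  18  18
  4   0   0  11  11  12  12  23  23  23  23  29  29
  5   0   0  11  11  12  12  23  23  23  23  29  29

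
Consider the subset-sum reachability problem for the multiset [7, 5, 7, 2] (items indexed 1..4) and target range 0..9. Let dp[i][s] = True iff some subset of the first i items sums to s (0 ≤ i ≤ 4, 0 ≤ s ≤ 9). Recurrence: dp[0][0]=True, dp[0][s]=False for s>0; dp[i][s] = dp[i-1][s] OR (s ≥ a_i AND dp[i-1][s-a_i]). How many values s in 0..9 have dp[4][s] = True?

i\s   0   1   2   3   4   5   6   7   8   9
  0   T   F   F   F   F   F   F   F   F   F
  1   T   F   F   F   F   F   F   T   F   F
  2   T   F   F   F   F   T   F   T   F   F
  3   T   F   F   F   F   T   F   T   F   F
  4   T   F   T   F   F   T   F   T   F   T

5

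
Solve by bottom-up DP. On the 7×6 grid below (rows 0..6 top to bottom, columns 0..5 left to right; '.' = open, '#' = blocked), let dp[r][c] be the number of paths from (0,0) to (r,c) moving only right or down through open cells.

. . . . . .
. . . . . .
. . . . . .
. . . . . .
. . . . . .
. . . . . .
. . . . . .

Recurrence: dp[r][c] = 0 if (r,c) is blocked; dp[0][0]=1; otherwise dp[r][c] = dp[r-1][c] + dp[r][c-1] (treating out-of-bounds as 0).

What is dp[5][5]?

252

r\c   0   1   2   3   4   5
  0   1   1   1   1   1   1
  1   1   2   3   4   5   6
  2   1   3   6  10  15  21
  3   1   4  10  20  35  56
  4   1   5  15  35  70 126
  5   1   6  21  56 126 252
  6   1   7  28  84 210 462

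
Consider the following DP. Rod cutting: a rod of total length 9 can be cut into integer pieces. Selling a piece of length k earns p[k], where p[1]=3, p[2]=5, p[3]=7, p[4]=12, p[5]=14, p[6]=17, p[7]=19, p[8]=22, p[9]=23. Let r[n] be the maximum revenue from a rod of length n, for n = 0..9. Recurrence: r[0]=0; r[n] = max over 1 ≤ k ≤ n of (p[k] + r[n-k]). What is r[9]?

   n    0    1    2    3    4    5    6    7    8    9
r[n]    0    3    6    9   12   15   18   21   24   27

27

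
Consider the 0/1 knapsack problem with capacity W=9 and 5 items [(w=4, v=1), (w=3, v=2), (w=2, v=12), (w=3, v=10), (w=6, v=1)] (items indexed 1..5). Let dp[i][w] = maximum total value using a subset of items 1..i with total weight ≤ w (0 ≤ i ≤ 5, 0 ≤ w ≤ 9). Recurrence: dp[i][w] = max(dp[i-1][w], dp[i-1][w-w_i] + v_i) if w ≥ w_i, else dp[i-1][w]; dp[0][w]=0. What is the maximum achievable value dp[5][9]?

i\w   0   1   2   3   4   5   6   7   8   9
  0   0   0   0   0   0   0   0   0   0   0
  1   0   0   0   0   1   1   1   1   1   1
  2   0   0   0   2   2   2   2   3   3   3
  3   0   0  12  12  12  14  14  14  14  15
  4   0   0  12  12  12  22  22  22  24  24
  5   0   0  12  12  12  22  22  22  24  24

24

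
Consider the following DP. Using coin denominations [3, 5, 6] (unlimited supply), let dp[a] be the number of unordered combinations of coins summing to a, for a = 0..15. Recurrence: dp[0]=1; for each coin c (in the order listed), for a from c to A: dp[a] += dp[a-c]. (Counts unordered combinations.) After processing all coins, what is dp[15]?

4

after  coin     0     1     2     3     4     5     6     7     8     9    10    11    12    13    14    15
          3     1     0     0     1     0     0     1     0     0     1     0     0     1     0     0     1
          5     1     0     0     1     0     1     1     0     1     1     1     1     1     1     1     2
          6     1     0     0     1     0     1     2     0     1     2     1     2     3     1     2     4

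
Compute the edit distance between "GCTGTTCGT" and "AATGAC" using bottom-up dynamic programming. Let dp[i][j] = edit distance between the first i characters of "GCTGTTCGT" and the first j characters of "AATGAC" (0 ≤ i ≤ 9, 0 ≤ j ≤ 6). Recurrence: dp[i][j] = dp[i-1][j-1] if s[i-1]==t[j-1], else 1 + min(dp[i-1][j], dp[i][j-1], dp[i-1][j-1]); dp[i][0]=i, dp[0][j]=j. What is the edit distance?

6

   ''  A  A  T  G  A  C
''  0  1  2  3  4  5  6
 G  1  1  2  3  3  4  5
 C  2  2  2  3  4  4  4
 T  3  3  3  2  3  4  5
 G  4  4  4  3  2  3  4
 T  5  5  5  4  3  3  4
 T  6  6  6  5  4  4  4
 C  7  7  7  6  5  5  4
 G  8  8  8  7  6  6  5
 T  9  9  9  8  7  7  6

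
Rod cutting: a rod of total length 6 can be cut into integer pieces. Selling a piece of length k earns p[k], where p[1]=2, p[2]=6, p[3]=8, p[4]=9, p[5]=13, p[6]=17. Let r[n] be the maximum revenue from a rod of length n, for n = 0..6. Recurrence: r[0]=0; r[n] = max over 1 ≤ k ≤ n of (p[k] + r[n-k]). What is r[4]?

12

   n    0    1    2    3    4    5    6
r[n]    0    2    6    8   12   14   18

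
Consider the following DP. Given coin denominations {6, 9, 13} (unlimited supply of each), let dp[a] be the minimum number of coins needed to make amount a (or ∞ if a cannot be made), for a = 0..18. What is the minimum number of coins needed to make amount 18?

 a  0  1  2  3  4  5  6  7  8  9 10 11 12 13 14 15 16 17 18
dp  0  -  -  -  -  -  1  -  -  1  -  -  2  1  -  2  -  -  2
(- denotes ∞ / unreachable)

2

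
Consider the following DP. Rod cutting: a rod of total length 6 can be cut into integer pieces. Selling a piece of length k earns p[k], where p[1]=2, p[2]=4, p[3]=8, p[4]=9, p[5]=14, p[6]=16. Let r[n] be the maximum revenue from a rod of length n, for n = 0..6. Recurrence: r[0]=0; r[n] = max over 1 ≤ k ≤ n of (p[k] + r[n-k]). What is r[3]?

   n    0    1    2    3    4    5    6
r[n]    0    2    4    8   10   14   16

8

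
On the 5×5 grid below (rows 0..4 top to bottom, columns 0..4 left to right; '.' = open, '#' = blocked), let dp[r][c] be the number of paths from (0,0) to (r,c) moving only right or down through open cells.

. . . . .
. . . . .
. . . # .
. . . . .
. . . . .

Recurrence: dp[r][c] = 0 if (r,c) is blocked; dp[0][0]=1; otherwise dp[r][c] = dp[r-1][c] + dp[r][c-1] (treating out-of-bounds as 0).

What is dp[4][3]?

r\c   0   1   2   3   4
  0   1   1   1   1   1
  1   1   2   3   4   5
  2   1   3   6   0   5
  3   1   4  10  10  15
  4   1   5  15  25  40

25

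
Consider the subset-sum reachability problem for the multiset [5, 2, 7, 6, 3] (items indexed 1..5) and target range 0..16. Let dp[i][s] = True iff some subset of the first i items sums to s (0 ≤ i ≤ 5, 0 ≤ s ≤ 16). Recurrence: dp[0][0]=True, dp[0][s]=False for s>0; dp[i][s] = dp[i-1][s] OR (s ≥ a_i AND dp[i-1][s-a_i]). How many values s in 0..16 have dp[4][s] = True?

12

i\s   0   1   2   3   4   5   6   7   8   9  10  11  12  13  14  15  16
  0   T   F   F   F   F   F   F   F   F   F   F   F   F   F   F   F   F
  1   T   F   F   F   F   T   F   F   F   F   F   F   F   F   F   F   F
  2   T   F   T   F   F   T   F   T   F   F   F   F   F   F   F   F   F
  3   T   F   T   F   F   T   F   T   F   T   F   F   T   F   T   F   F
  4   T   F   T   F   F   T   T   T   T   T   F   T   T   T   T   T   F
  5   T   F   T   T   F   T   T   T   T   T   T   T   T   T   T   T   T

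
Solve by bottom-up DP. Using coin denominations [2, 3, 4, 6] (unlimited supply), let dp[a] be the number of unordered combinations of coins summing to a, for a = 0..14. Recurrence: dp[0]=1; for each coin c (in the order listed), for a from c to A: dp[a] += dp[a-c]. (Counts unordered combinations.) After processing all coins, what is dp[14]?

13

after  coin     0     1     2     3     4     5     6     7     8     9    10    11    12    13    14
          2     1     0     1     0     1     0     1     0     1     0     1     0     1     0     1
          3     1     0     1     1     1     1     2     1     2     2     2     2     3     2     3
          4     1     0     1     1     2     1     3     2     4     3     5     4     7     5     8
          6     1     0     1     1     2     1     4     2     5     4     7     5    11     7    13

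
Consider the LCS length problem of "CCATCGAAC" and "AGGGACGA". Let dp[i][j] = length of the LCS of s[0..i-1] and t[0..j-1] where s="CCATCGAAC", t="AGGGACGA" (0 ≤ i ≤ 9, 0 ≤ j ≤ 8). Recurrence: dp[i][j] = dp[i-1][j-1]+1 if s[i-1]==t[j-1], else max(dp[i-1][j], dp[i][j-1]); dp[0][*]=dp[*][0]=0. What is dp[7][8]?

   ''  A  G  G  G  A  C  G  A
''  0  0  0  0  0  0  0  0  0
 C  0  0  0  0  0  0  1  1  1
 C  0  0  0  0  0  0  1  1  1
 A  0  1  1  1  1  1  1  1  2
 T  0  1  1  1  1  1  1  1  2
 C  0  1  1  1  1  1  2  2  2
 G  0  1  2  2  2  2  2  3  3
 A  0  1  2  2  2  3  3  3  4
 A  0  1  2  2  2  3  3  3  4
 C  0  1  2  2  2  3  4  4  4

4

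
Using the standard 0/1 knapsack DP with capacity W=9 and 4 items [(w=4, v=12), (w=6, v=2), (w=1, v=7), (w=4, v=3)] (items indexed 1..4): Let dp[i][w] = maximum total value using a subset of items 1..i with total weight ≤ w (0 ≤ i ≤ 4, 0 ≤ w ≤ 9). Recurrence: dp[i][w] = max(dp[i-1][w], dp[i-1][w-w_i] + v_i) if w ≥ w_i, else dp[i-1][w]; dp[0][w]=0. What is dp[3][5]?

i\w   0   1   2   3   4   5   6   7   8   9
  0   0   0   0   0   0   0   0   0   0   0
  1   0   0   0   0  12  12  12  12  12  12
  2   0   0   0   0  12  12  12  12  12  12
  3   0   7   7   7  12  19  19  19  19  19
  4   0   7   7   7  12  19  19  19  19  22

19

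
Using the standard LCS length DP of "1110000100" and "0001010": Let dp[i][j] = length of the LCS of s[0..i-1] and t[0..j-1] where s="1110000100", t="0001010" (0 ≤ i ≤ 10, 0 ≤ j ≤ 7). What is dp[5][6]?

2

   ''  0  0  0  1  0  1  0
''  0  0  0  0  0  0  0  0
 1  0  0  0  0  1  1  1  1
 1  0  0  0  0  1  1  2  2
 1  0  0  0  0  1  1  2  2
 0  0  1  1  1  1  2  2  3
 0  0  1  2  2  2  2  2  3
 0  0  1  2  3  3  3  3  3
 0  0  1  2  3  3  4  4  4
 1  0  1  2  3  4  4  5  5
 0  0  1  2  3  4  5  5  6
 0  0  1  2  3  4  5  5  6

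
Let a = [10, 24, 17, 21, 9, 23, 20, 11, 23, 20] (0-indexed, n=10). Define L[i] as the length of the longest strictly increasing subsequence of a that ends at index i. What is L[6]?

   i    0    1    2    3    4    5    6    7    8    9
a[i]   10   24   17   21    9   23   20   11   23   20
L[i]    1    2    2    3    1    4    3    2    4    3

3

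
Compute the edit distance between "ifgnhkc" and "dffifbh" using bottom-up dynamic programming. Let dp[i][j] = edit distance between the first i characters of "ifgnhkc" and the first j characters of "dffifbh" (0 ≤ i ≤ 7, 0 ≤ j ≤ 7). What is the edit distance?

6

   ''  d  f  f  i  f  b  h
''  0  1  2  3  4  5  6  7
 i  1  1  2  3  3  4  5  6
 f  2  2  1  2  3  3  4  5
 g  3  3  2  2  3  4  4  5
 n  4  4  3  3  3  4  5  5
 h  5  5  4  4  4  4  5  5
 k  6  6  5  5  5  5  5  6
 c  7  7  6  6  6  6  6  6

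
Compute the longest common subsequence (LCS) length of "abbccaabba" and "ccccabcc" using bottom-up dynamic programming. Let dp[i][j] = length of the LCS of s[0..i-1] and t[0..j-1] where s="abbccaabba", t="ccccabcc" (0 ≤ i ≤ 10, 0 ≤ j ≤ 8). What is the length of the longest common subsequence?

   ''  c  c  c  c  a  b  c  c
''  0  0  0  0  0  0  0  0  0
 a  0  0  0  0  0  1  1  1  1
 b  0  0  0  0  0  1  2  2  2
 b  0  0  0  0  0  1  2  2  2
 c  0  1  1  1  1  1  2  3  3
 c  0  1  2  2  2  2  2  3  4
 a  0  1  2  2  2  3  3  3  4
 a  0  1  2  2  2  3  3  3  4
 b  0  1  2  2  2  3  4  4  4
 b  0  1  2  2  2  3  4  4  4
 a  0  1  2  2  2  3  4  4  4

4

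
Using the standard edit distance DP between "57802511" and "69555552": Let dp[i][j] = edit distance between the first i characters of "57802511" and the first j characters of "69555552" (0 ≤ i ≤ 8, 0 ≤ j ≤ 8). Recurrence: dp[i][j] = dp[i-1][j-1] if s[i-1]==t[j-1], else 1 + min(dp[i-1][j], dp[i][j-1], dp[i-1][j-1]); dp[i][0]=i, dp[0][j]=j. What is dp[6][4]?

   ''  6  9  5  5  5  5  5  2
''  0  1  2  3  4  5  6  7  8
 5  1  1  2  2  3  4  5  6  7
 7  2  2  2  3  3  4  5  6  7
 8  3  3  3  3  4  4  5  6  7
 0  4  4  4  4  4  5  5  6  7
 2  5  5  5  5  5  5  6  6  6
 5  6  6  6  5  5  5  5  6  7
 1  7  7  7  6  6  6  6  6  7
 1  8  8  8  7  7  7  7  7  7

5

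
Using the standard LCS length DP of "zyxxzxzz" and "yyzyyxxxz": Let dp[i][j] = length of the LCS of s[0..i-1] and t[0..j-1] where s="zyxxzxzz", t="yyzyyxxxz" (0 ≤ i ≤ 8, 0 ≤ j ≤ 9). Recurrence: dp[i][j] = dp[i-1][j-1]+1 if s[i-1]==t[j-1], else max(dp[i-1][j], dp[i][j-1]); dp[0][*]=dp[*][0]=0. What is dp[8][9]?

   ''  y  y  z  y  y  x  x  x  z
''  0  0  0  0  0  0  0  0  0  0
 z  0  0  0  1  1  1  1  1  1  1
 y  0  1  1  1  2  2  2  2  2  2
 x  0  1  1  1  2  2  3  3  3  3
 x  0  1  1  1  2  2  3  4  4  4
 z  0  1  1  2  2  2  3  4  4  5
 x  0  1  1  2  2  2  3  4  5  5
 z  0  1  1  2  2  2  3  4  5  6
 z  0  1  1  2  2  2  3  4  5  6

6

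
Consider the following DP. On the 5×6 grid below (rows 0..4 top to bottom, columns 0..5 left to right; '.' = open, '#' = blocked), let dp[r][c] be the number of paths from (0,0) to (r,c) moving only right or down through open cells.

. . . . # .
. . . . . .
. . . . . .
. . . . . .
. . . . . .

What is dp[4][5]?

121

r\c   0   1   2   3   4   5
  0   1   1   1   1   0   0
  1   1   2   3   4   4   4
  2   1   3   6  10  14  18
  3   1   4  10  20  34  52
  4   1   5  15  35  69 121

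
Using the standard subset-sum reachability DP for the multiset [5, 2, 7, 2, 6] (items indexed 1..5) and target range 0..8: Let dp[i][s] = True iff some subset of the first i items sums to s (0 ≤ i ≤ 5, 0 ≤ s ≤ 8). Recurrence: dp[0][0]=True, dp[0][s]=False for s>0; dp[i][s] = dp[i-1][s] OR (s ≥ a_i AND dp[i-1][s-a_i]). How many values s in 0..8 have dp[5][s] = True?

7

i\s   0   1   2   3   4   5   6   7   8
  0   T   F   F   F   F   F   F   F   F
  1   T   F   F   F   F   T   F   F   F
  2   T   F   T   F   F   T   F   T   F
  3   T   F   T   F   F   T   F   T   F
  4   T   F   T   F   T   T   F   T   F
  5   T   F   T   F   T   T   T   T   T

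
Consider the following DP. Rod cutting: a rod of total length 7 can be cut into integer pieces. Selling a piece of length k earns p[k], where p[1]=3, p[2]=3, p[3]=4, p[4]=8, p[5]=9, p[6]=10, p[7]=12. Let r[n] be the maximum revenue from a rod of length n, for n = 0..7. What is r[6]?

   n    0    1    2    3    4    5    6    7
r[n]    0    3    6    9   12   15   18   21

18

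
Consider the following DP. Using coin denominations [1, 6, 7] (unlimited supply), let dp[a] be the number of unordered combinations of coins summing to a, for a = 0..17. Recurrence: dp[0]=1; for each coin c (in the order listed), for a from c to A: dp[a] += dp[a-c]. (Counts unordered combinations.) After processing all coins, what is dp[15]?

6

after  coin     0     1     2     3     4     5     6     7     8     9    10    11    12    13    14    15    16    17
          1     1     1     1     1     1     1     1     1     1     1     1     1     1     1     1     1     1     1
          6     1     1     1     1     1     1     2     2     2     2     2     2     3     3     3     3     3     3
          7     1     1     1     1     1     1     2     3     3     3     3     3     4     5     6     6     6     6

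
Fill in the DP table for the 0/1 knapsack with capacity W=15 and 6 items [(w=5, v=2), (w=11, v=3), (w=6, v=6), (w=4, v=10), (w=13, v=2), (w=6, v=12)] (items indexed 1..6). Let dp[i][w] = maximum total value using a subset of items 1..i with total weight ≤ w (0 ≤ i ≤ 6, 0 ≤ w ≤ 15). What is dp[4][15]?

i\w   0   1   2   3   4   5   6   7   8   9  10  11  12  13  14  15
  0   0   0   0   0   0   0   0   0   0   0   0   0   0   0   0   0
  1   0   0   0   0   0   2   2   2   2   2   2   2   2   2   2   2
  2   0   0   0   0   0   2   2   2   2   2   2   3   3   3   3   3
  3   0   0   0   0   0   2   6   6   6   6   6   8   8   8   8   8
  4   0   0   0   0  10  10  10  10  10  12  16  16  16  16  16  18
  5   0   0   0   0  10  10  10  10  10  12  16  16  16  16  16  18
  6   0   0   0   0  10  10  12  12  12  12  22  22  22  22  22  24

18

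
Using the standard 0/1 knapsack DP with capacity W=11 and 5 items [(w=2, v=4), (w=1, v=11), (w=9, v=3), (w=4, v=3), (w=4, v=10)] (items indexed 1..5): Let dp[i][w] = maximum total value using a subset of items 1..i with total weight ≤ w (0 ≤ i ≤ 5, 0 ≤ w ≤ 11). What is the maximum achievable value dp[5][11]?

28

i\w   0   1   2   3   4   5   6   7   8   9  10  11
  0   0   0   0   0   0   0   0   0   0   0   0   0
  1   0   0   4   4   4   4   4   4   4   4   4   4
  2   0  11  11  15  15  15  15  15  15  15  15  15
  3   0  11  11  15  15  15  15  15  15  15  15  15
  4   0  11  11  15  15  15  15  18  18  18  18  18
  5   0  11  11  15  15  21  21  25  25  25  25  28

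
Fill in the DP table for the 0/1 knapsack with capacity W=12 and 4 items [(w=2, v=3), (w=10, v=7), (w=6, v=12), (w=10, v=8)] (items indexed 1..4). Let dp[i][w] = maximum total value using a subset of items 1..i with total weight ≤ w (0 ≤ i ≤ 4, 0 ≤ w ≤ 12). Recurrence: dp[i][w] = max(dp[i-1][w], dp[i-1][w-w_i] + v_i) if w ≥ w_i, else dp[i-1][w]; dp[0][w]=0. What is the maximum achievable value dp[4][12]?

i\w   0   1   2   3   4   5   6   7   8   9  10  11  12
  0   0   0   0   0   0   0   0   0   0   0   0   0   0
  1   0   0   3   3   3   3   3   3   3   3   3   3   3
  2   0   0   3   3   3   3   3   3   3   3   7   7  10
  3   0   0   3   3   3   3  12  12  15  15  15  15  15
  4   0   0   3   3   3   3  12  12  15  15  15  15  15

15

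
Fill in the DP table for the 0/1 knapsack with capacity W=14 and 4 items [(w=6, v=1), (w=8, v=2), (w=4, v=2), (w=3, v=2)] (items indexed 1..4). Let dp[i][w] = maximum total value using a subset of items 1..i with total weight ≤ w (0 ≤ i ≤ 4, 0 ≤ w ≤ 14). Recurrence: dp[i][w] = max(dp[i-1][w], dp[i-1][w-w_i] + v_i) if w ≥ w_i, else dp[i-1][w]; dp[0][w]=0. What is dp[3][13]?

4

i\w   0   1   2   3   4   5   6   7   8   9  10  11  12  13  14
  0   0   0   0   0   0   0   0   0   0   0   0   0   0   0   0
  1   0   0   0   0   0   0   1   1   1   1   1   1   1   1   1
  2   0   0   0   0   0   0   1   1   2   2   2   2   2   2   3
  3   0   0   0   0   2   2   2   2   2   2   3   3   4   4   4
  4   0   0   0   2   2   2   2   4   4   4   4   4   4   5   5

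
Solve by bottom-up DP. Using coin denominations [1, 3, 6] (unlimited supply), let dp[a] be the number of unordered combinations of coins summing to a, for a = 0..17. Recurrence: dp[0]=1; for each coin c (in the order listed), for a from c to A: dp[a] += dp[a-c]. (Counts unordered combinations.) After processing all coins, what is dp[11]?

6

after  coin     0     1     2     3     4     5     6     7     8     9    10    11    12    13    14    15    16    17
          1     1     1     1     1     1     1     1     1     1     1     1     1     1     1     1     1     1     1
          3     1     1     1     2     2     2     3     3     3     4     4     4     5     5     5     6     6     6
          6     1     1     1     2     2     2     4     4     4     6     6     6     9     9     9    12    12    12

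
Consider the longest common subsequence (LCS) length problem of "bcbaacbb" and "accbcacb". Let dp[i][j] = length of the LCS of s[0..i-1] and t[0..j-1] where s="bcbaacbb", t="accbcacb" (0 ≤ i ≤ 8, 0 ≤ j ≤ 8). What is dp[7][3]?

2

   ''  a  c  c  b  c  a  c  b
''  0  0  0  0  0  0  0  0  0
 b  0  0  0  0  1  1  1  1  1
 c  0  0  1  1  1  2  2  2  2
 b  0  0  1  1  2  2  2  2  3
 a  0  1  1  1  2  2  3  3  3
 a  0  1  1  1  2  2  3  3  3
 c  0  1  2  2  2  3  3  4  4
 b  0  1  2  2  3  3  3  4  5
 b  0  1  2  2  3  3  3  4  5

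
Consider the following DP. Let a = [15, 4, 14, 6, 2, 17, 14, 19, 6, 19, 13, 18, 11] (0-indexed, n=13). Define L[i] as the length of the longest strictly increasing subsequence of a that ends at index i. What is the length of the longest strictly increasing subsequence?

4

   i    0    1    2    3    4    5    6    7    8    9   10   11   12
a[i]   15    4   14    6    2   17   14   19    6   19   13   18   11
L[i]    1    1    2    2    1    3    3    4    2    4    3    4    3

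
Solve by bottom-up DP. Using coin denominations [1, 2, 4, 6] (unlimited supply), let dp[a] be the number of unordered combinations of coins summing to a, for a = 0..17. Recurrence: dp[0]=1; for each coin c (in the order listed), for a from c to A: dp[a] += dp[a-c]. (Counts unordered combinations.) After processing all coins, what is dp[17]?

41

after  coin     0     1     2     3     4     5     6     7     8     9    10    11    12    13    14    15    16    17
          1     1     1     1     1     1     1     1     1     1     1     1     1     1     1     1     1     1     1
          2     1     1     2     2     3     3     4     4     5     5     6     6     7     7     8     8     9     9
          4     1     1     2     2     4     4     6     6     9     9    12    12    16    16    20    20    25    25
          6     1     1     2     2     4     4     7     7    11    11    16    16    23    23    31    31    41    41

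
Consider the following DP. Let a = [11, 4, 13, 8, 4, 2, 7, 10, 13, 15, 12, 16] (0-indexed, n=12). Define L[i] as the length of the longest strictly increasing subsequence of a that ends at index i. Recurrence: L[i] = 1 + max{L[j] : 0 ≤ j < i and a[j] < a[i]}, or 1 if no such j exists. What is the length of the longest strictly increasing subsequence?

6

   i    0    1    2    3    4    5    6    7    8    9   10   11
a[i]   11    4   13    8    4    2    7   10   13   15   12   16
L[i]    1    1    2    2    1    1    2    3    4    5    4    6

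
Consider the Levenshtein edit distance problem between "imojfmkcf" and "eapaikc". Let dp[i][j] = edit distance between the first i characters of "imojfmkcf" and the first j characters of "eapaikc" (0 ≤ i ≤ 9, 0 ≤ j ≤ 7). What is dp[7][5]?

   ''  e  a  p  a  i  k  c
''  0  1  2  3  4  5  6  7
 i  1  1  2  3  4  4  5  6
 m  2  2  2  3  4  5  5  6
 o  3  3  3  3  4  5  6  6
 j  4  4  4  4  4  5  6  7
 f  5  5  5  5  5  5  6  7
 m  6  6  6  6  6  6  6  7
 k  7  7  7  7  7  7  6  7
 c  8  8  8  8  8  8  7  6
 f  9  9  9  9  9  9  8  7

7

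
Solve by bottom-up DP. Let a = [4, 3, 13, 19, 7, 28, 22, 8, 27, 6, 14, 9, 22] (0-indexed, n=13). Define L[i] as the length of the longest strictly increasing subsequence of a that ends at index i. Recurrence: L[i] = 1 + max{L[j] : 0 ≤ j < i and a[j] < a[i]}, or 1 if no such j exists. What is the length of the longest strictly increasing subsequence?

   i    0    1    2    3    4    5    6    7    8    9   10   11   12
a[i]    4    3   13   19    7   28   22    8   27    6   14    9   22
L[i]    1    1    2    3    2    4    4    3    5    2    4    4    5

5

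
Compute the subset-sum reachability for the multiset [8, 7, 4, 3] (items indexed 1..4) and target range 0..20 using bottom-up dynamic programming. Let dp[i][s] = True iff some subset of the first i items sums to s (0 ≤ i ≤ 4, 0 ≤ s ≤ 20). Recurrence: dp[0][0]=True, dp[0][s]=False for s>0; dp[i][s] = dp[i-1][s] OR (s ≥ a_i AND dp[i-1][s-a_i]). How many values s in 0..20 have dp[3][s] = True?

i\s   0   1   2   3   4   5   6   7   8   9  10  11  12  13  14  15  16  17  18  19  20
  0   T   F   F   F   F   F   F   F   F   F   F   F   F   F   F   F   F   F   F   F   F
  1   T   F   F   F   F   F   F   F   T   F   F   F   F   F   F   F   F   F   F   F   F
  2   T   F   F   F   F   F   F   T   T   F   F   F   F   F   F   T   F   F   F   F   F
  3   T   F   F   F   T   F   F   T   T   F   F   T   T   F   F   T   F   F   F   T   F
  4   T   F   F   T   T   F   F   T   T   F   T   T   T   F   T   T   F   F   T   T   F

8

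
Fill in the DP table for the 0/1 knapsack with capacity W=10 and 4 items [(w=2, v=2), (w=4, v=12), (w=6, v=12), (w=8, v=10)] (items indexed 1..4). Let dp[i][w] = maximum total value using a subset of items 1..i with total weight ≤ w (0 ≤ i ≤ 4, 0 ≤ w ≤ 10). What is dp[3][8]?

i\w   0   1   2   3   4   5   6   7   8   9  10
  0   0   0   0   0   0   0   0   0   0   0   0
  1   0   0   2   2   2   2   2   2   2   2   2
  2   0   0   2   2  12  12  14  14  14  14  14
  3   0   0   2   2  12  12  14  14  14  14  24
  4   0   0   2   2  12  12  14  14  14  14  24

14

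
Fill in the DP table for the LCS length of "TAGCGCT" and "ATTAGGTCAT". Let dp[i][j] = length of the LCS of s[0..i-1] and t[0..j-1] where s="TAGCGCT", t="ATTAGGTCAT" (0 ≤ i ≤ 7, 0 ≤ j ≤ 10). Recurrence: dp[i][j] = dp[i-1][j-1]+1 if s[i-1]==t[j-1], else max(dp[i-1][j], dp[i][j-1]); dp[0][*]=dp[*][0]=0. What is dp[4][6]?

   ''  A  T  T  A  G  G  T  C  A  T
''  0  0  0  0  0  0  0  0  0  0  0
 T  0  0  1  1  1  1  1  1  1  1  1
 A  0  1  1  1  2  2  2  2  2  2  2
 G  0  1  1  1  2  3  3  3  3  3  3
 C  0  1  1  1  2  3  3  3  4  4  4
 G  0  1  1  1  2  3  4  4  4  4  4
 C  0  1  1  1  2  3  4  4  5  5  5
 T  0  1  2  2  2  3  4  5  5  5  6

3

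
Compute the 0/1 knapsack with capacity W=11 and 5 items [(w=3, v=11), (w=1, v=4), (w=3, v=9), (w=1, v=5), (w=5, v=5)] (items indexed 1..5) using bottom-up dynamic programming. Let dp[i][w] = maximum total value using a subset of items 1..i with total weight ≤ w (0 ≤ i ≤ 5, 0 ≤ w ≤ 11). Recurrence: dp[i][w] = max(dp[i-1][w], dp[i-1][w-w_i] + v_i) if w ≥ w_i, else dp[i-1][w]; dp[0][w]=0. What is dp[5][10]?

i\w   0   1   2   3   4   5   6   7   8   9  10  11
  0   0   0   0   0   0   0   0   0   0   0   0   0
  1   0   0   0  11  11  11  11  11  11  11  11  11
  2   0   4   4  11  15  15  15  15  15  15  15  15
  3   0   4   4  11  15  15  20  24  24  24  24  24
  4   0   5   9  11  16  20  20  25  29  29  29  29
  5   0   5   9  11  16  20  20  25  29  29  29  29

29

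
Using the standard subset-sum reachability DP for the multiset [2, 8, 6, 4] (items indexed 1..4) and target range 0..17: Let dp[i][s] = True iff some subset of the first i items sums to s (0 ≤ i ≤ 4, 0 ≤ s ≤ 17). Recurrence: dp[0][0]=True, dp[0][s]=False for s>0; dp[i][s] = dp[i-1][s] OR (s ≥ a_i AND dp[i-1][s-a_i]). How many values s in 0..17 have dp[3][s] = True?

i\s   0   1   2   3   4   5   6   7   8   9  10  11  12  13  14  15  16  17
  0   T   F   F   F   F   F   F   F   F   F   F   F   F   F   F   F   F   F
  1   T   F   T   F   F   F   F   F   F   F   F   F   F   F   F   F   F   F
  2   T   F   T   F   F   F   F   F   T   F   T   F   F   F   F   F   F   F
  3   T   F   T   F   F   F   T   F   T   F   T   F   F   F   T   F   T   F
  4   T   F   T   F   T   F   T   F   T   F   T   F   T   F   T   F   T   F

7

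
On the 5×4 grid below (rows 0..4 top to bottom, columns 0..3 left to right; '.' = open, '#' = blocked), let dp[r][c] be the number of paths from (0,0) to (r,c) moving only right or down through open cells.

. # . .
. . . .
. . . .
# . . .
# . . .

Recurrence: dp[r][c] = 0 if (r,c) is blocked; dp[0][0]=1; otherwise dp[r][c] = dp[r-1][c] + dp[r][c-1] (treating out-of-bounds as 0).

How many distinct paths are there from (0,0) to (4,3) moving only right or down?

16

r\c   0   1   2   3
  0   1   0   0   0
  1   1   1   1   1
  2   1   2   3   4
  3   0   2   5   9
  4   0   2   7  16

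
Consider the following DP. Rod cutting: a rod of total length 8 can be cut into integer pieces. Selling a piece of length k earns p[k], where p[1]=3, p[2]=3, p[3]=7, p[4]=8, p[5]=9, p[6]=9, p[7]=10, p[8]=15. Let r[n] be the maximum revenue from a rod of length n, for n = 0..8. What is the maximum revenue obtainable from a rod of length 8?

   n    0    1    2    3    4    5    6    7    8
r[n]    0    3    6    9   12   15   18   21   24

24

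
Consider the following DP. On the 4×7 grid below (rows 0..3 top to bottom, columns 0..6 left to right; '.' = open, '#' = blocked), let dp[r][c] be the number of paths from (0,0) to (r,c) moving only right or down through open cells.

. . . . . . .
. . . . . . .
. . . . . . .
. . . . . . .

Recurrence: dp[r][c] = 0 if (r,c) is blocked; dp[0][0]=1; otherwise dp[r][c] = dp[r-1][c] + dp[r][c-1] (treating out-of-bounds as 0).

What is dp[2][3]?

r\c   0   1   2   3   4   5   6
  0   1   1   1   1   1   1   1
  1   1   2   3   4   5   6   7
  2   1   3   6  10  15  21  28
  3   1   4  10  20  35  56  84

10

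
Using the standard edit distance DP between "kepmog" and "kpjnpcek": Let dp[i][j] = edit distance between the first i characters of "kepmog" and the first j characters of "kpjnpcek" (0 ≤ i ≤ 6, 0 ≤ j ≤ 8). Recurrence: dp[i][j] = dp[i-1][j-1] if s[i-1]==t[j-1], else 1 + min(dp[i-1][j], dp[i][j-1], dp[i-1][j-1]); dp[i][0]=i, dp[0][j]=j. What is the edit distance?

   ''  k  p  j  n  p  c  e  k
''  0  1  2  3  4  5  6  7  8
 k  1  0  1  2  3  4  5  6  7
 e  2  1  1  2  3  4  5  5  6
 p  3  2  1  2  3  3  4  5  6
 m  4  3  2  2  3  4  4  5  6
 o  5  4  3  3  3  4  5  5  6
 g  6  5  4  4  4  4  5  6  6

6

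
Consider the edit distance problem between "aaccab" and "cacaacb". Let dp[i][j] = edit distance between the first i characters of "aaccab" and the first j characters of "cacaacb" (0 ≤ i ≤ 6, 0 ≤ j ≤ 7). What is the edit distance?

   ''  c  a  c  a  a  c  b
''  0  1  2  3  4  5  6  7
 a  1  1  1  2  3  4  5  6
 a  2  2  1  2  2  3  4  5
 c  3  2  2  1  2  3  3  4
 c  4  3  3  2  2  3  3  4
 a  5  4  3  3  2  2  3  4
 b  6  5  4  4  3  3  3  3

3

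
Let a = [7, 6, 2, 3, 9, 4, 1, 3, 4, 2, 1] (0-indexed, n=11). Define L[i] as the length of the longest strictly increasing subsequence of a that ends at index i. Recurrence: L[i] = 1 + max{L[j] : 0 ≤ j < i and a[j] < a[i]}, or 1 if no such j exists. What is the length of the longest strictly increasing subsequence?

3

   i    0    1    2    3    4    5    6    7    8    9   10
a[i]    7    6    2    3    9    4    1    3    4    2    1
L[i]    1    1    1    2    3    3    1    2    3    2    1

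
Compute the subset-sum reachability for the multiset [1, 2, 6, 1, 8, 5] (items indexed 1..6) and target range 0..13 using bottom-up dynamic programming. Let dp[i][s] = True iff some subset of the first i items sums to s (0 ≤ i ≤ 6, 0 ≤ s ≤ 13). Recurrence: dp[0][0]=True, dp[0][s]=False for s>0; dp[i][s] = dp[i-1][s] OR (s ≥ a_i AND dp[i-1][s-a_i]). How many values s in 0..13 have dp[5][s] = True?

12

i\s   0   1   2   3   4   5   6   7   8   9  10  11  12  13
  0   T   F   F   F   F   F   F   F   F   F   F   F   F   F
  1   T   T   F   F   F   F   F   F   F   F   F   F   F   F
  2   T   T   T   T   F   F   F   F   F   F   F   F   F   F
  3   T   T   T   T   F   F   T   T   T   T   F   F   F   F
  4   T   T   T   T   T   F   T   T   T   T   T   F   F   F
  5   T   T   T   T   T   F   T   T   T   T   T   T   T   F
  6   T   T   T   T   T   T   T   T   T   T   T   T   T   T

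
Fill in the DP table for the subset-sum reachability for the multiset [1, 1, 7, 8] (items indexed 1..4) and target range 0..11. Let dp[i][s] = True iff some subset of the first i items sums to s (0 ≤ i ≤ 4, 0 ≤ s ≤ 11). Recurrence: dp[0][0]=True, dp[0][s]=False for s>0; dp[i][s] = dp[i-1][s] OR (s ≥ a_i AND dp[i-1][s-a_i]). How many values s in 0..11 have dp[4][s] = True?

i\s   0   1   2   3   4   5   6   7   8   9  10  11
  0   T   F   F   F   F   F   F   F   F   F   F   F
  1   T   T   F   F   F   F   F   F   F   F   F   F
  2   T   T   T   F   F   F   F   F   F   F   F   F
  3   T   T   T   F   F   F   F   T   T   T   F   F
  4   T   T   T   F   F   F   F   T   T   T   T   F

7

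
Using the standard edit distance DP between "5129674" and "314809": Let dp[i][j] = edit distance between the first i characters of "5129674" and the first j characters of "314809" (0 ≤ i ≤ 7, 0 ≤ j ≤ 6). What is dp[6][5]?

5

   ''  3  1  4  8  0  9
''  0  1  2  3  4  5  6
 5  1  1  2  3  4  5  6
 1  2  2  1  2  3  4  5
 2  3  3  2  2  3  4  5
 9  4  4  3  3  3  4  4
 6  5  5  4  4  4  4  5
 7  6  6  5  5  5  5  5
 4  7  7  6  5  6  6  6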